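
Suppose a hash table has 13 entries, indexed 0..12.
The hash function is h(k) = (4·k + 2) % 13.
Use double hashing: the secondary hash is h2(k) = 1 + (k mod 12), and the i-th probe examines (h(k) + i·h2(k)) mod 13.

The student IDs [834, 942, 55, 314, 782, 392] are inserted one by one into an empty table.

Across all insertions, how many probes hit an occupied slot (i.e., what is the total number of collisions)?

7

834 hashes to 10; slot 10 is free → place at 10.
942 hashes to 0; slot 0 is free → place at 0.
55 hashes to 1; slot 1 is free → place at 1.
314 hashes to 10, h2=3; 10,0 taken → place at 3.
782 hashes to 10, h2=3; 10,0,3 taken → place at 6.
392 hashes to 10, h2=9; 10,6 taken → place at 2.
Table: [942, 55, 392, 314, ., ., 782, ., ., ., 834, ., .]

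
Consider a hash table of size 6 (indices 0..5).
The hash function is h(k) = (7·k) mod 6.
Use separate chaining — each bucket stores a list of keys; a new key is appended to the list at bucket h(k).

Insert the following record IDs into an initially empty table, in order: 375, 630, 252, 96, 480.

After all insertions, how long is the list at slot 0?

4

375 → bucket 3
630 → bucket 0
252 → bucket 0 (collision)
96 → bucket 0 (collision)
480 → bucket 0 (collision)
Final buckets:
0: 630 -> 252 -> 96 -> 480
1: -
2: -
3: 375
4: -
5: -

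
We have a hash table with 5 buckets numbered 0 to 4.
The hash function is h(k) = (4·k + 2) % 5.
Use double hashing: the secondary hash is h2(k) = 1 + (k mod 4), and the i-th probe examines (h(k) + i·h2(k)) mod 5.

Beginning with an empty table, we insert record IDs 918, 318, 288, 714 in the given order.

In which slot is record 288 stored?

918: h=4 => slot 4
318: h=4, h2=3, probe 4,2 => slot 2
288: h=4, h2=1, probe 4,0 => slot 0
714: h=3 => slot 3
Table: [288, ∅, 318, 714, 918]

0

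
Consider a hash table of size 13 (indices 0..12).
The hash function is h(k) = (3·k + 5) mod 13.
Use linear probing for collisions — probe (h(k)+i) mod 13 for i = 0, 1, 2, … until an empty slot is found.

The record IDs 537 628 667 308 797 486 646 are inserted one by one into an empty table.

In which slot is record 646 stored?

10

Insert 537: h=4, slot 4 empty => index 4.
Insert 628: h=4, slot 4 occupied => index 5.
Insert 667: h=4, slots 4,5 occupied => index 6.
Insert 308: h=6, slot 6 occupied => index 7.
Insert 797: h=4, slots 4,5,6,7 occupied => index 8.
Insert 486: h=7, slots 7,8 occupied => index 9.
Insert 646: h=6, slots 6,7,8,9 occupied => index 10.
Table: [., ., ., ., 537, 628, 667, 308, 797, 486, 646, ., .]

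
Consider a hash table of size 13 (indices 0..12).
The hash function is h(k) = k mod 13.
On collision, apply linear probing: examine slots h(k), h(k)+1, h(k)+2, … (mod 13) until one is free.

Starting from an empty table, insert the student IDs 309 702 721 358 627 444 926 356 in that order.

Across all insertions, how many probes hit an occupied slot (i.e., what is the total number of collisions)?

1

Insert 309: h=10, slot 10 empty -> index 10.
Insert 702: h=0, slot 0 empty -> index 0.
Insert 721: h=6, slot 6 empty -> index 6.
Insert 358: h=7, slot 7 empty -> index 7.
Insert 627: h=3, slot 3 empty -> index 3.
Insert 444: h=2, slot 2 empty -> index 2.
Insert 926: h=3, slot 3 occupied -> index 4.
Insert 356: h=5, slot 5 empty -> index 5.
Table: [702, —, 444, 627, 926, 356, 721, 358, —, —, 309, —, —]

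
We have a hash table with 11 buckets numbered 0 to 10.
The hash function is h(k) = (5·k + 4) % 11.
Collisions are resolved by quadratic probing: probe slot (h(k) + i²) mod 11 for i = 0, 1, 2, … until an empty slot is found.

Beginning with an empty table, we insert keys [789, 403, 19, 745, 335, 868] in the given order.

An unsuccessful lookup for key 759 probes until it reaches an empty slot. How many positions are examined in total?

2

Insert 789: h=0, slot 0 empty → index 0.
Insert 403: h=6, slot 6 empty → index 6.
Insert 19: h=0, slot 0 occupied → index 1.
Insert 745: h=0, slots 0,1 occupied → index 4.
Insert 335: h=7, slot 7 empty → index 7.
Insert 868: h=10, slot 10 empty → index 10.
Table: [789, 19, —, —, 745, —, 403, 335, —, —, 868]
Lookup 759: h=4, probe 4,5 → slot 5 empty, not found.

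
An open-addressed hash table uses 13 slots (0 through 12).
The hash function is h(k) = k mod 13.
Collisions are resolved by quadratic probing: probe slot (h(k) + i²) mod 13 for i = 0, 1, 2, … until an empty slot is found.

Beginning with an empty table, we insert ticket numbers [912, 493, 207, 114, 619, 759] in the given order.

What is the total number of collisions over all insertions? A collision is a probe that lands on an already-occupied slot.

1

912 hashes to 2; slot 2 is free → place at 2.
493 hashes to 12; slot 12 is free → place at 12.
207 hashes to 12; 12 taken → place at 0.
114 hashes to 10; slot 10 is free → place at 10.
619 hashes to 8; slot 8 is free → place at 8.
759 hashes to 5; slot 5 is free → place at 5.
Table: [207, ., 912, ., ., 759, ., ., 619, ., 114, ., 493]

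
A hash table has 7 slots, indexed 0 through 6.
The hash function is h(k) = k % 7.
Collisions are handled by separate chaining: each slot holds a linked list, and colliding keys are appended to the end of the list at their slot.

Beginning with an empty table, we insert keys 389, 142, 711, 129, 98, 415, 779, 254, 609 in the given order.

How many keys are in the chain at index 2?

4

Insert 389: h=4, bucket 4 empty -> new chain.
Insert 142: h=2, bucket 2 empty -> new chain.
Insert 711: h=4, bucket 4 nonempty -> append to chain.
Insert 129: h=3, bucket 3 empty -> new chain.
Insert 98: h=0, bucket 0 empty -> new chain.
Insert 415: h=2, bucket 2 nonempty -> append to chain.
Insert 779: h=2, bucket 2 nonempty -> append to chain.
Insert 254: h=2, bucket 2 nonempty -> append to chain.
Insert 609: h=0, bucket 0 nonempty -> append to chain.
Final buckets:
0: 98 -> 609
1: _
2: 142 -> 415 -> 779 -> 254
3: 129
4: 389 -> 711
5: _
6: _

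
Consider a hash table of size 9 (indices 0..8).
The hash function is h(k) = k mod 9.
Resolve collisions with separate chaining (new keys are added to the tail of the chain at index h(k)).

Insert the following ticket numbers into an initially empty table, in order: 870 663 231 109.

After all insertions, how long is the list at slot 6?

3

Insert 870: h=6, bucket 6 empty -> new chain.
Insert 663: h=6, bucket 6 nonempty -> append to chain.
Insert 231: h=6, bucket 6 nonempty -> append to chain.
Insert 109: h=1, bucket 1 empty -> new chain.
Final buckets:
0: .
1: 109
2: .
3: .
4: .
5: .
6: 870 -> 663 -> 231
7: .
8: .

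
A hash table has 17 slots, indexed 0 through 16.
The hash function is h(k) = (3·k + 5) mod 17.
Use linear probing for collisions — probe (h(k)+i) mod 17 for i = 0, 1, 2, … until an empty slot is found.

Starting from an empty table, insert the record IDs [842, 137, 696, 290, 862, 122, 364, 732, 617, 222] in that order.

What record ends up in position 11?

732

842: h=15 → slot 15
137: h=8 → slot 8
696: h=2 → slot 2
290: h=8, probe 8,9 → slot 9
862: h=7 → slot 7
122: h=14 → slot 14
364: h=9, probe 9,10 → slot 10
732: h=8, probe 8,9,10,11 → slot 11
617: h=3 → slot 3
222: h=8, probe 8,9,10,11,12 → slot 12
Table: [—, —, 696, 617, —, —, —, 862, 137, 290, 364, 732, 222, —, 122, 842, —]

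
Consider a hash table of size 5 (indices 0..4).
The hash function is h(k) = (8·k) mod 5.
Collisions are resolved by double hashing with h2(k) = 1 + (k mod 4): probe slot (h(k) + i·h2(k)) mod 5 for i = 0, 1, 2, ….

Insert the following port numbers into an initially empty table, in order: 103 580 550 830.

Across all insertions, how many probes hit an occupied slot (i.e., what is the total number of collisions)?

3

103: h=4 -> slot 4
580: h=0 -> slot 0
550: h=0, h2=3, probe 0,3 -> slot 3
830: h=0, h2=3, probe 0,3,1 -> slot 1
Table: [580, 830, -, 550, 103]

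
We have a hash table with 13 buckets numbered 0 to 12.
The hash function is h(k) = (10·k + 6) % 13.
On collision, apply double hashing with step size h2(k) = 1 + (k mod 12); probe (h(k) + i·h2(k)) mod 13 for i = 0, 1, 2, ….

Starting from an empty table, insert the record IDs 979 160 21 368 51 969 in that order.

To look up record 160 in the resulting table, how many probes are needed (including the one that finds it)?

Insert 979: h=7, slot 7 empty => index 7.
Insert 160: h=7, h2=5, slot 7 occupied => index 12.
Insert 21: h=8, slot 8 empty => index 8.
Insert 368: h=7, h2=9, slot 7 occupied => index 3.
Insert 51: h=9, slot 9 empty => index 9.
Insert 969: h=11, slot 11 empty => index 11.
Table: [—, —, —, 368, —, —, —, 979, 21, 51, —, 969, 160]
Lookup 160: h=7, h2=5, probe 7,12 → found at 12.

2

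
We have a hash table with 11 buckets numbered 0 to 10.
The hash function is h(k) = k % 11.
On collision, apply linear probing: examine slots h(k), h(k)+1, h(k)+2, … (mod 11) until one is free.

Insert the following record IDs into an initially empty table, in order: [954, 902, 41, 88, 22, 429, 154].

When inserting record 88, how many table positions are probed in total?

2

Insert 954: h=8, slot 8 empty => index 8.
Insert 902: h=0, slot 0 empty => index 0.
Insert 41: h=8, slot 8 occupied => index 9.
Insert 88: h=0, slot 0 occupied => index 1.
Insert 22: h=0, slots 0,1 occupied => index 2.
Insert 429: h=0, slots 0,1,2 occupied => index 3.
Insert 154: h=0, slots 0,1,2,3 occupied => index 4.
Table: [902, 88, 22, 429, 154, ., ., ., 954, 41, .]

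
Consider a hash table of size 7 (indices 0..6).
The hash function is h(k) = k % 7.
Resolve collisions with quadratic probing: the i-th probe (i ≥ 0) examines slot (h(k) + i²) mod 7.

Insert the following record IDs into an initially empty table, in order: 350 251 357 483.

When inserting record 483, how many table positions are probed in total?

3

Insert 350: h=0, slot 0 empty => index 0.
Insert 251: h=6, slot 6 empty => index 6.
Insert 357: h=0, slot 0 occupied => index 1.
Insert 483: h=0, slots 0,1 occupied => index 4.
Table: [350, 357, _, _, 483, _, 251]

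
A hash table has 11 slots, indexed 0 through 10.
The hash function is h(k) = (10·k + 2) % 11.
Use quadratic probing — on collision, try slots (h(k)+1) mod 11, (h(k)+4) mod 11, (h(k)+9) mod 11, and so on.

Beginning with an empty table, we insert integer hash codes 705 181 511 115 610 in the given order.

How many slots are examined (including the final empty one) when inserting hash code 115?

4

705 hashes to 1; slot 1 is free -> place at 1.
181 hashes to 8; slot 8 is free -> place at 8.
511 hashes to 8; 8 taken -> place at 9.
115 hashes to 8; 8,9,1 taken -> place at 6.
610 hashes to 8; 8,9,1,6 taken -> place at 2.
Table: [—, 705, 610, —, —, —, 115, —, 181, 511, —]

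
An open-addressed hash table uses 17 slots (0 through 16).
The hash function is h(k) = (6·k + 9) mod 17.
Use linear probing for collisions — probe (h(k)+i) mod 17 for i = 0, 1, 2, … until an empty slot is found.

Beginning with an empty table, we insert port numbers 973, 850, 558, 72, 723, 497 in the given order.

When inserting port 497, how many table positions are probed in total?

973 hashes to 16; slot 16 is free -> place at 16.
850 hashes to 9; slot 9 is free -> place at 9.
558 hashes to 8; slot 8 is free -> place at 8.
72 hashes to 16; 16 taken -> place at 0.
723 hashes to 12; slot 12 is free -> place at 12.
497 hashes to 16; 16,0 taken -> place at 1.
Table: [72, 497, ., ., ., ., ., ., 558, 850, ., ., 723, ., ., ., 973]

3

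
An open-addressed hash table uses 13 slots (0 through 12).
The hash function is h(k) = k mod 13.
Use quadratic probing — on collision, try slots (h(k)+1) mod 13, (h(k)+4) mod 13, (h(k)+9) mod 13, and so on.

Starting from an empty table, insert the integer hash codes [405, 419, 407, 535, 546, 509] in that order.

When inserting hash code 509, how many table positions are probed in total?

4

405 hashes to 2; slot 2 is free -> place at 2.
419 hashes to 3; slot 3 is free -> place at 3.
407 hashes to 4; slot 4 is free -> place at 4.
535 hashes to 2; 2,3 taken -> place at 6.
546 hashes to 0; slot 0 is free -> place at 0.
509 hashes to 2; 2,3,6 taken -> place at 11.
Table: [546, _, 405, 419, 407, _, 535, _, _, _, _, 509, _]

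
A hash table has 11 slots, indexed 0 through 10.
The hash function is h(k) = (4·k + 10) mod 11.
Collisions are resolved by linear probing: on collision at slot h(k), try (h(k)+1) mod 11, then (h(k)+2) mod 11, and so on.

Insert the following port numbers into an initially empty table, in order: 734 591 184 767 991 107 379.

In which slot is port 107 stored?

2

734 hashes to 9; slot 9 is free => place at 9.
591 hashes to 9; 9 taken => place at 10.
184 hashes to 9; 9,10 taken => place at 0.
767 hashes to 9; 9,10,0 taken => place at 1.
991 hashes to 3; slot 3 is free => place at 3.
107 hashes to 9; 9,10,0,1 taken => place at 2.
379 hashes to 8; slot 8 is free => place at 8.
Table: [184, 767, 107, 991, _, _, _, _, 379, 734, 591]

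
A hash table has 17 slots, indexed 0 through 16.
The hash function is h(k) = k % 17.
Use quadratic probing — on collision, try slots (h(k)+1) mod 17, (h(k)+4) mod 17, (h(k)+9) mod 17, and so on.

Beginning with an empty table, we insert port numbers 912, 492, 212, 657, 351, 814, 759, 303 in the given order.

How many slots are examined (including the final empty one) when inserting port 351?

912 hashes to 11; slot 11 is free => place at 11.
492 hashes to 16; slot 16 is free => place at 16.
212 hashes to 8; slot 8 is free => place at 8.
657 hashes to 11; 11 taken => place at 12.
351 hashes to 11; 11,12 taken => place at 15.
814 hashes to 15; 15,16 taken => place at 2.
759 hashes to 11; 11,12,15 taken => place at 3.
303 hashes to 14; slot 14 is free => place at 14.
Table: [., ., 814, 759, ., ., ., ., 212, ., ., 912, 657, ., 303, 351, 492]

3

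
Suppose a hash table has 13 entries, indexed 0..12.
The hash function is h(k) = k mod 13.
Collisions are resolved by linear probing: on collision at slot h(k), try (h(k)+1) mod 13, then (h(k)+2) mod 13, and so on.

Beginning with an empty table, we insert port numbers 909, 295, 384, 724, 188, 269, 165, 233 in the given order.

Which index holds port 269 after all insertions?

11

Insert 909: h=12, slot 12 empty => index 12.
Insert 295: h=9, slot 9 empty => index 9.
Insert 384: h=7, slot 7 empty => index 7.
Insert 724: h=9, slot 9 occupied => index 10.
Insert 188: h=6, slot 6 empty => index 6.
Insert 269: h=9, slots 9,10 occupied => index 11.
Insert 165: h=9, slots 9,10,11,12 occupied => index 0.
Insert 233: h=12, slots 12,0 occupied => index 1.
Table: [165, 233, ∅, ∅, ∅, ∅, 188, 384, ∅, 295, 724, 269, 909]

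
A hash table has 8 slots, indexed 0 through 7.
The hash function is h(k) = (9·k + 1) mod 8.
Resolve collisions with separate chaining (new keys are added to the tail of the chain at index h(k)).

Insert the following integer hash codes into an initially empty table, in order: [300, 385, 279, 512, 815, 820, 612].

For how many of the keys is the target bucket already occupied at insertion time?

3

Insert 300: h=5, bucket 5 empty → new chain.
Insert 385: h=2, bucket 2 empty → new chain.
Insert 279: h=0, bucket 0 empty → new chain.
Insert 512: h=1, bucket 1 empty → new chain.
Insert 815: h=0, bucket 0 nonempty → append to chain.
Insert 820: h=5, bucket 5 nonempty → append to chain.
Insert 612: h=5, bucket 5 nonempty → append to chain.
Final buckets:
0: 279 -> 815
1: 512
2: 385
3: .
4: .
5: 300 -> 820 -> 612
6: .
7: .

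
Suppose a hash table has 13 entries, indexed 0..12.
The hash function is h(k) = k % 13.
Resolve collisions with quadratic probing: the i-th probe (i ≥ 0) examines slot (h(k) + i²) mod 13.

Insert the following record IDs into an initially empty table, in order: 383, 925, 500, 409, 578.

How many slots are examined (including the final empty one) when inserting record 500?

2

Insert 383: h=6, slot 6 empty => index 6.
Insert 925: h=2, slot 2 empty => index 2.
Insert 500: h=6, slot 6 occupied => index 7.
Insert 409: h=6, slots 6,7 occupied => index 10.
Insert 578: h=6, slots 6,7,10,2 occupied => index 9.
Table: [∅, ∅, 925, ∅, ∅, ∅, 383, 500, ∅, 578, 409, ∅, ∅]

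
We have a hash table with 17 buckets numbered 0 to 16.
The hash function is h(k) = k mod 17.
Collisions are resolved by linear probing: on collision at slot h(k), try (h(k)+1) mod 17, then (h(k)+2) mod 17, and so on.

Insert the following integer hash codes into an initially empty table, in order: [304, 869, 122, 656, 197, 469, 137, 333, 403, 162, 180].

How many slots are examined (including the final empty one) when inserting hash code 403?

Insert 304: h=15, slot 15 empty -> index 15.
Insert 869: h=2, slot 2 empty -> index 2.
Insert 122: h=3, slot 3 empty -> index 3.
Insert 656: h=10, slot 10 empty -> index 10.
Insert 197: h=10, slot 10 occupied -> index 11.
Insert 469: h=10, slots 10,11 occupied -> index 12.
Insert 137: h=1, slot 1 empty -> index 1.
Insert 333: h=10, slots 10,11,12 occupied -> index 13.
Insert 403: h=12, slots 12,13 occupied -> index 14.
Insert 162: h=9, slot 9 empty -> index 9.
Insert 180: h=10, slots 10,11,12,13,14,15 occupied -> index 16.
Table: [-, 137, 869, 122, -, -, -, -, -, 162, 656, 197, 469, 333, 403, 304, 180]

3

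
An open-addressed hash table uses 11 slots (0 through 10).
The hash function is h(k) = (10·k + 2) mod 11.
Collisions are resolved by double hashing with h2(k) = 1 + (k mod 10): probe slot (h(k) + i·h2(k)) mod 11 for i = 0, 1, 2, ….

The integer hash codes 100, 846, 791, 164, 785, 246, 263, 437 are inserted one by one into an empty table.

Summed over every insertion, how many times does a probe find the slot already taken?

Insert 100: h=1, slot 1 empty => index 1.
Insert 846: h=3, slot 3 empty => index 3.
Insert 791: h=3, h2=2, slot 3 occupied => index 5.
Insert 164: h=3, h2=5, slot 3 occupied => index 8.
Insert 785: h=9, slot 9 empty => index 9.
Insert 246: h=9, h2=7, slots 9,5,1,8 occupied => index 4.
Insert 263: h=3, h2=4, slot 3 occupied => index 7.
Insert 437: h=5, h2=8, slot 5 occupied => index 2.
Table: [-, 100, 437, 846, 246, 791, -, 263, 164, 785, -]

8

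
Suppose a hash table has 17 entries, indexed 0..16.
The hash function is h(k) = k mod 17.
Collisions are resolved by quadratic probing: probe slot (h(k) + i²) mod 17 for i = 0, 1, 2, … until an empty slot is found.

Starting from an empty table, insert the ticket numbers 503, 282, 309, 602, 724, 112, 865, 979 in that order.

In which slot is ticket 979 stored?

9

503: h=10 => slot 10
282: h=10, probe 10,11 => slot 11
309: h=3 => slot 3
602: h=7 => slot 7
724: h=10, probe 10,11,14 => slot 14
112: h=10, probe 10,11,14,2 => slot 2
865: h=15 => slot 15
979: h=10, probe 10,11,14,2,9 => slot 9
Table: [., ., 112, 309, ., ., ., 602, ., 979, 503, 282, ., ., 724, 865, .]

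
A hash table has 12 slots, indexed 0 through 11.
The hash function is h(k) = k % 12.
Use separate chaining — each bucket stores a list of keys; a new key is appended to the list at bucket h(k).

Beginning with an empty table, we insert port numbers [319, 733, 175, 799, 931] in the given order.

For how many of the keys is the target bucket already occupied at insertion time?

3

Insert 319: h=7, bucket 7 empty -> new chain.
Insert 733: h=1, bucket 1 empty -> new chain.
Insert 175: h=7, bucket 7 nonempty -> append to chain.
Insert 799: h=7, bucket 7 nonempty -> append to chain.
Insert 931: h=7, bucket 7 nonempty -> append to chain.
Final buckets:
0: —
1: 733
2: —
3: —
4: —
5: —
6: —
7: 319 -> 175 -> 799 -> 931
8: —
9: —
10: —
11: —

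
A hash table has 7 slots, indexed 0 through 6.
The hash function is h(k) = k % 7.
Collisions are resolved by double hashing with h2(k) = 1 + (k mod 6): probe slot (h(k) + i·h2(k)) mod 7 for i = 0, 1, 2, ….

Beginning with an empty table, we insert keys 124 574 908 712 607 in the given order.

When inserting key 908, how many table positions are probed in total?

2

124: h=5 → slot 5
574: h=0 → slot 0
908: h=5, h2=3, probe 5,1 → slot 1
712: h=5, h2=5, probe 5,3 → slot 3
607: h=5, h2=2, probe 5,0,2 → slot 2
Table: [574, 908, 607, 712, ∅, 124, ∅]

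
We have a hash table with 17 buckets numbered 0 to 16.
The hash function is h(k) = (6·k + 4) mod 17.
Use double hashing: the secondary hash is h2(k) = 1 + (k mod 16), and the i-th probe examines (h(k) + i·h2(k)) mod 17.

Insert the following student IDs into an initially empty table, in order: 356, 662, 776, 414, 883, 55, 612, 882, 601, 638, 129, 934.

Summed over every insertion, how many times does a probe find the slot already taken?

Insert 356: h=15, slot 15 empty -> index 15.
Insert 662: h=15, h2=7, slot 15 occupied -> index 5.
Insert 776: h=2, slot 2 empty -> index 2.
Insert 414: h=6, slot 6 empty -> index 6.
Insert 883: h=15, h2=4, slots 15,2,6 occupied -> index 10.
Insert 55: h=11, slot 11 empty -> index 11.
Insert 612: h=4, slot 4 empty -> index 4.
Insert 882: h=9, slot 9 empty -> index 9.
Insert 601: h=6, h2=10, slot 6 occupied -> index 16.
Insert 638: h=7, slot 7 empty -> index 7.
Insert 129: h=13, slot 13 empty -> index 13.
Insert 934: h=15, h2=7, slots 15,5 occupied -> index 12.
Table: [., ., 776, ., 612, 662, 414, 638, ., 882, 883, 55, 934, 129, ., 356, 601]

7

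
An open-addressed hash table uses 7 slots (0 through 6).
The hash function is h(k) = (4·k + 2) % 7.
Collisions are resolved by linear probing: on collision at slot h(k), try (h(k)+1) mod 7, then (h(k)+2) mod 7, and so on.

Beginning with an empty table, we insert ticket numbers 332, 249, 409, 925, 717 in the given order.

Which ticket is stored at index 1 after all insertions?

Insert 332: h=0, slot 0 empty -> index 0.
Insert 249: h=4, slot 4 empty -> index 4.
Insert 409: h=0, slot 0 occupied -> index 1.
Insert 925: h=6, slot 6 empty -> index 6.
Insert 717: h=0, slots 0,1 occupied -> index 2.
Table: [332, 409, 717, ∅, 249, ∅, 925]

409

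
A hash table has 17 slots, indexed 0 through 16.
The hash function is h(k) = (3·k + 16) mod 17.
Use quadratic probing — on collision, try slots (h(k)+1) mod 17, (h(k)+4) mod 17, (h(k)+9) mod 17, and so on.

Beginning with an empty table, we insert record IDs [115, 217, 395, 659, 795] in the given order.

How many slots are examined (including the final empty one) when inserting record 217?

115 hashes to 4; slot 4 is free -> place at 4.
217 hashes to 4; 4 taken -> place at 5.
395 hashes to 11; slot 11 is free -> place at 11.
659 hashes to 4; 4,5 taken -> place at 8.
795 hashes to 4; 4,5,8 taken -> place at 13.
Table: [∅, ∅, ∅, ∅, 115, 217, ∅, ∅, 659, ∅, ∅, 395, ∅, 795, ∅, ∅, ∅]

2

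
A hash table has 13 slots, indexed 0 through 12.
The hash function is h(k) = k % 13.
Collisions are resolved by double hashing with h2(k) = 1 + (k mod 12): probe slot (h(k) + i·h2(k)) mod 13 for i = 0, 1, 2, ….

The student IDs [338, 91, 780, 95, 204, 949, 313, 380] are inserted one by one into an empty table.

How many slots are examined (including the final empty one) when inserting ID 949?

338: h=0 → slot 0
91: h=0, h2=8, probe 0,8 → slot 8
780: h=0, h2=1, probe 0,1 → slot 1
95: h=4 → slot 4
204: h=9 → slot 9
949: h=0, h2=2, probe 0,2 → slot 2
313: h=1, h2=2, probe 1,3 → slot 3
380: h=3, h2=9, probe 3,12 → slot 12
Table: [338, 780, 949, 313, 95, —, —, —, 91, 204, —, —, 380]

2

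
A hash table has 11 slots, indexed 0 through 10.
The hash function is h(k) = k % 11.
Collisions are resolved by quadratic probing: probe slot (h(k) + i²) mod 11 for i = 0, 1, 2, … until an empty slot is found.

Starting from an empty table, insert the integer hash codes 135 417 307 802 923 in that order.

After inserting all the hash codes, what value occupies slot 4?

135 hashes to 3; slot 3 is free -> place at 3.
417 hashes to 10; slot 10 is free -> place at 10.
307 hashes to 10; 10 taken -> place at 0.
802 hashes to 10; 10,0,3 taken -> place at 8.
923 hashes to 10; 10,0,3,8 taken -> place at 4.
Table: [307, —, —, 135, 923, —, —, —, 802, —, 417]

923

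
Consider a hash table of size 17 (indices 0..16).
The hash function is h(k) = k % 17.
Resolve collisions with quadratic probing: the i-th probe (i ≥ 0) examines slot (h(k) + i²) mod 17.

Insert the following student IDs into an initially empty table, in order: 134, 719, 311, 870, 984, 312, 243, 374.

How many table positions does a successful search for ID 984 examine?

2

134: h=15 → slot 15
719: h=5 → slot 5
311: h=5, probe 5,6 → slot 6
870: h=3 → slot 3
984: h=15, probe 15,16 → slot 16
312: h=6, probe 6,7 → slot 7
243: h=5, probe 5,6,9 → slot 9
374: h=0 → slot 0
Table: [374, ∅, ∅, 870, ∅, 719, 311, 312, ∅, 243, ∅, ∅, ∅, ∅, ∅, 134, 984]
Lookup 984: h=15, probe 15,16 → found at 16.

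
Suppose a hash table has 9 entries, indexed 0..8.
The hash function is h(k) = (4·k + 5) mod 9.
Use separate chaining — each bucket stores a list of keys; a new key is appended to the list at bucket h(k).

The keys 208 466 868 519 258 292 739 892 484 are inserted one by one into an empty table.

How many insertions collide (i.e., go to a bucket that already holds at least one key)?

208 -> bucket 0
466 -> bucket 6
868 -> bucket 3
519 -> bucket 2
258 -> bucket 2 (collision)
292 -> bucket 3 (collision)
739 -> bucket 0 (collision)
892 -> bucket 0 (collision)
484 -> bucket 6 (collision)
Final buckets:
0: 208 -> 739 -> 892
1: .
2: 519 -> 258
3: 868 -> 292
4: .
5: .
6: 466 -> 484
7: .
8: .

5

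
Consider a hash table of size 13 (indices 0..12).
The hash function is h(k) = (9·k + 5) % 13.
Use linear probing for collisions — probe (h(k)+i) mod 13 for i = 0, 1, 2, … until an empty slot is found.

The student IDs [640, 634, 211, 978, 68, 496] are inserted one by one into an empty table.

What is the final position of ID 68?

640: h=6 → slot 6
634: h=4 → slot 4
211: h=6, probe 6,7 → slot 7
978: h=6, probe 6,7,8 → slot 8
68: h=6, probe 6,7,8,9 → slot 9
496: h=10 → slot 10
Table: [-, -, -, -, 634, -, 640, 211, 978, 68, 496, -, -]

9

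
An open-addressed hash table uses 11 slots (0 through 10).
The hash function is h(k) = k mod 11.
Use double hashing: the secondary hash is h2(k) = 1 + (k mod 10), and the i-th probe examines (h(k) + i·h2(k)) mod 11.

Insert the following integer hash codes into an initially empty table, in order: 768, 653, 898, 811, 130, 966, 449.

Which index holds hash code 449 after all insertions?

768 hashes to 9; slot 9 is free -> place at 9.
653 hashes to 4; slot 4 is free -> place at 4.
898 hashes to 7; slot 7 is free -> place at 7.
811 hashes to 8; slot 8 is free -> place at 8.
130 hashes to 9, h2=1; 9 taken -> place at 10.
966 hashes to 9, h2=7; 9 taken -> place at 5.
449 hashes to 9, h2=10; 9,8,7 taken -> place at 6.
Table: [., ., ., ., 653, 966, 449, 898, 811, 768, 130]

6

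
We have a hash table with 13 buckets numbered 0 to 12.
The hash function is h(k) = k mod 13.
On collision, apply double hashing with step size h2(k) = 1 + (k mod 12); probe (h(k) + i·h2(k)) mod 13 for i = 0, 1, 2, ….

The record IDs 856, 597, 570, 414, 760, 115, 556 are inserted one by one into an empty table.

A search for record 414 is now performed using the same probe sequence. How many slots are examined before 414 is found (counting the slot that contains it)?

Insert 856: h=11, slot 11 empty => index 11.
Insert 597: h=12, slot 12 empty => index 12.
Insert 570: h=11, h2=7, slot 11 occupied => index 5.
Insert 414: h=11, h2=7, slots 11,5,12 occupied => index 6.
Insert 760: h=6, h2=5, slots 6,11 occupied => index 3.
Insert 115: h=11, h2=8, slots 11,6 occupied => index 1.
Insert 556: h=10, slot 10 empty => index 10.
Table: [-, 115, -, 760, -, 570, 414, -, -, -, 556, 856, 597]
Lookup 414: h=11, h2=7, probe 11,5,12,6 → found at 6.

4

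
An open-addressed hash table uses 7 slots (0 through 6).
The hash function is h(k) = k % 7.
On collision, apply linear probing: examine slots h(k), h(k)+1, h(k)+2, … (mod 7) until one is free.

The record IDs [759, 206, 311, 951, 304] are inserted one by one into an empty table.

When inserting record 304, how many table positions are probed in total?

5

759 hashes to 3; slot 3 is free => place at 3.
206 hashes to 3; 3 taken => place at 4.
311 hashes to 3; 3,4 taken => place at 5.
951 hashes to 6; slot 6 is free => place at 6.
304 hashes to 3; 3,4,5,6 taken => place at 0.
Table: [304, ∅, ∅, 759, 206, 311, 951]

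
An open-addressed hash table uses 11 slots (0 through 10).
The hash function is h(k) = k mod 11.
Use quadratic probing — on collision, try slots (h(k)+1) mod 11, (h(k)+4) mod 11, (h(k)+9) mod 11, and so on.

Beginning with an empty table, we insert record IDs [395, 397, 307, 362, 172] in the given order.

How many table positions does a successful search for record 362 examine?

3

395: h=10 => slot 10
397: h=1 => slot 1
307: h=10, probe 10,0 => slot 0
362: h=10, probe 10,0,3 => slot 3
172: h=7 => slot 7
Table: [307, 397, ., 362, ., ., ., 172, ., ., 395]
Lookup 362: h=10, probe 10,0,3 → found at 3.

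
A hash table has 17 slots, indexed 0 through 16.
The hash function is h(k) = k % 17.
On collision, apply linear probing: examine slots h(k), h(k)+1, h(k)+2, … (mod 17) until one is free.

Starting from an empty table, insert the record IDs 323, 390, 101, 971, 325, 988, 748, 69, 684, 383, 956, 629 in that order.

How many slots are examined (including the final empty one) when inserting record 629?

11

323: h=0 → slot 0
390: h=16 → slot 16
101: h=16, probe 16,0,1 → slot 1
971: h=2 → slot 2
325: h=2, probe 2,3 → slot 3
988: h=2, probe 2,3,4 → slot 4
748: h=0, probe 0,1,2,3,4,5 → slot 5
69: h=1, probe 1,2,3,4,5,6 → slot 6
684: h=4, probe 4,5,6,7 → slot 7
383: h=9 → slot 9
956: h=4, probe 4,5,6,7,8 → slot 8
629: h=0, probe 0,1,2,3,4,5,6,7,8,9,10 → slot 10
Table: [323, 101, 971, 325, 988, 748, 69, 684, 956, 383, 629, -, -, -, -, -, 390]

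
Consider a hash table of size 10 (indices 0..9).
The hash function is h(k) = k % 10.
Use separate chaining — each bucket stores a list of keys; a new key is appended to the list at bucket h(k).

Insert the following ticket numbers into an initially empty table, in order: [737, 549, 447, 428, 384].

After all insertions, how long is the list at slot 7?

2

737 → bucket 7
549 → bucket 9
447 → bucket 7 (collision)
428 → bucket 8
384 → bucket 4
Final buckets:
0: -
1: -
2: -
3: -
4: 384
5: -
6: -
7: 737 -> 447
8: 428
9: 549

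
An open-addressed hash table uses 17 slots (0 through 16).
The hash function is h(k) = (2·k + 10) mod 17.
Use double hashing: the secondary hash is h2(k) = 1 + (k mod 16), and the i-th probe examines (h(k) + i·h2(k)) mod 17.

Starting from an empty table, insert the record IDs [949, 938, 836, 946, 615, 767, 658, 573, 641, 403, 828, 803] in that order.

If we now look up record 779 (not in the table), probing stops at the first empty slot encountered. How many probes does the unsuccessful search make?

949: h=4 => slot 4
938: h=16 => slot 16
836: h=16, h2=5, probe 16,4,9 => slot 9
946: h=15 => slot 15
615: h=16, h2=8, probe 16,7 => slot 7
767: h=14 => slot 14
658: h=0 => slot 0
573: h=0, h2=14, probe 0,14,11 => slot 11
641: h=0, h2=2, probe 0,2 => slot 2
403: h=0, h2=4, probe 0,4,8 => slot 8
828: h=0, h2=13, probe 0,13 => slot 13
803: h=1 => slot 1
Table: [658, 803, 641, ∅, 949, ∅, ∅, 615, 403, 836, ∅, 573, ∅, 828, 767, 946, 938]
Lookup 779: h=4, h2=12, probe 4,16,11,6 → slot 6 empty, not found.

4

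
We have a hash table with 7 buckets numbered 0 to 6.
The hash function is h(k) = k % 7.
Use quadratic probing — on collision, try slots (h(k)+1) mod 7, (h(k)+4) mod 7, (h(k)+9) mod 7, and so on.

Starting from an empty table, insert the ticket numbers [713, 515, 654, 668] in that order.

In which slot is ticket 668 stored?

0

713: h=6 → slot 6
515: h=4 → slot 4
654: h=3 → slot 3
668: h=3, probe 3,4,0 → slot 0
Table: [668, _, _, 654, 515, _, 713]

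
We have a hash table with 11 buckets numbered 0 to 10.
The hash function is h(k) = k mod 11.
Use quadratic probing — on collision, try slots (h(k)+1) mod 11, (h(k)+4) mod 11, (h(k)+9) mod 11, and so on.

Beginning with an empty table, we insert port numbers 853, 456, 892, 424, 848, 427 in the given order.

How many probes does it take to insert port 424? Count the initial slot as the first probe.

853: h=6 => slot 6
456: h=5 => slot 5
892: h=1 => slot 1
424: h=6, probe 6,7 => slot 7
848: h=1, probe 1,2 => slot 2
427: h=9 => slot 9
Table: [-, 892, 848, -, -, 456, 853, 424, -, 427, -]

2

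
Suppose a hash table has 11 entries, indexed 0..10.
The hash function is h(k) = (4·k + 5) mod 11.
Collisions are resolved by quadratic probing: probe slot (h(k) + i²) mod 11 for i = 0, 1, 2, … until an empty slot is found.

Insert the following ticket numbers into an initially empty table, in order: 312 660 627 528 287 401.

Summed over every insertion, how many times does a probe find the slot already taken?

312: h=10 => slot 10
660: h=5 => slot 5
627: h=5, probe 5,6 => slot 6
528: h=5, probe 5,6,9 => slot 9
287: h=9, probe 9,10,2 => slot 2
401: h=3 => slot 3
Table: [—, —, 287, 401, —, 660, 627, —, —, 528, 312]

5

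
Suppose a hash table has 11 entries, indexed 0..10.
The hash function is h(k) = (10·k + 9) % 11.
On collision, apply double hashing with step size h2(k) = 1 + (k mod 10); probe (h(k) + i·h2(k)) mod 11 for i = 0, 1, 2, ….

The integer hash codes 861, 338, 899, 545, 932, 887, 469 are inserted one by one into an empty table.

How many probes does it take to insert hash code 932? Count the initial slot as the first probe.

861 hashes to 6; slot 6 is free -> place at 6.
338 hashes to 1; slot 1 is free -> place at 1.
899 hashes to 1, h2=10; 1 taken -> place at 0.
545 hashes to 3; slot 3 is free -> place at 3.
932 hashes to 1, h2=3; 1 taken -> place at 4.
887 hashes to 2; slot 2 is free -> place at 2.
469 hashes to 2, h2=10; 2,1,0 taken -> place at 10.
Table: [899, 338, 887, 545, 932, -, 861, -, -, -, 469]

2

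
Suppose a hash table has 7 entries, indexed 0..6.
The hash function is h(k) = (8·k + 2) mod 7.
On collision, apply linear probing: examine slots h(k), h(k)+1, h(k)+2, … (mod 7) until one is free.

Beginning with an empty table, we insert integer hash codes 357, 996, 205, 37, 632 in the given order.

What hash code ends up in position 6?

37

Insert 357: h=2, slot 2 empty -> index 2.
Insert 996: h=4, slot 4 empty -> index 4.
Insert 205: h=4, slot 4 occupied -> index 5.
Insert 37: h=4, slots 4,5 occupied -> index 6.
Insert 632: h=4, slots 4,5,6 occupied -> index 0.
Table: [632, ., 357, ., 996, 205, 37]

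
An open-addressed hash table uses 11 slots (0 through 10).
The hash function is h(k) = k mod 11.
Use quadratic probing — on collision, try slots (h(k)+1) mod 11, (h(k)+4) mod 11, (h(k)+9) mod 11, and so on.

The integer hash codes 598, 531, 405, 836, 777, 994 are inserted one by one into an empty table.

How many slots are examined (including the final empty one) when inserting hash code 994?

598 hashes to 4; slot 4 is free -> place at 4.
531 hashes to 3; slot 3 is free -> place at 3.
405 hashes to 9; slot 9 is free -> place at 9.
836 hashes to 0; slot 0 is free -> place at 0.
777 hashes to 7; slot 7 is free -> place at 7.
994 hashes to 4; 4 taken -> place at 5.
Table: [836, —, —, 531, 598, 994, —, 777, —, 405, —]

2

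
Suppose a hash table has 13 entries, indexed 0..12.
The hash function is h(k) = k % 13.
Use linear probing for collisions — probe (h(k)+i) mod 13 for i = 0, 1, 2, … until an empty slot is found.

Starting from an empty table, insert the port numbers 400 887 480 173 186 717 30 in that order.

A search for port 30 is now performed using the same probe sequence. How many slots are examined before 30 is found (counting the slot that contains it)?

Insert 400: h=10, slot 10 empty → index 10.
Insert 887: h=3, slot 3 empty → index 3.
Insert 480: h=12, slot 12 empty → index 12.
Insert 173: h=4, slot 4 empty → index 4.
Insert 186: h=4, slot 4 occupied → index 5.
Insert 717: h=2, slot 2 empty → index 2.
Insert 30: h=4, slots 4,5 occupied → index 6.
Table: [-, -, 717, 887, 173, 186, 30, -, -, -, 400, -, 480]
Lookup 30: h=4, probe 4,5,6 → found at 6.

3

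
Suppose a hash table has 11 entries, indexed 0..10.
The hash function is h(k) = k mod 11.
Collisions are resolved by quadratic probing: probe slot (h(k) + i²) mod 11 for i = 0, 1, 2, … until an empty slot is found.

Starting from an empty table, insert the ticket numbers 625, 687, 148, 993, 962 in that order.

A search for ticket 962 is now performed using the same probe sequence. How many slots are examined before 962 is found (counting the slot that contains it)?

5

625 hashes to 9; slot 9 is free -> place at 9.
687 hashes to 5; slot 5 is free -> place at 5.
148 hashes to 5; 5 taken -> place at 6.
993 hashes to 3; slot 3 is free -> place at 3.
962 hashes to 5; 5,6,9,3 taken -> place at 10.
Table: [., ., ., 993, ., 687, 148, ., ., 625, 962]
Lookup 962: h=5, probe 5,6,9,3,10 → found at 10.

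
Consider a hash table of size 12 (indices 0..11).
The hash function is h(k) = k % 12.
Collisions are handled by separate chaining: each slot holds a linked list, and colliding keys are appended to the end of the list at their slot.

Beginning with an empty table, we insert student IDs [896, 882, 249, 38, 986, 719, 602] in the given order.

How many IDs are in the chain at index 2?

Insert 896: h=8, bucket 8 empty -> new chain.
Insert 882: h=6, bucket 6 empty -> new chain.
Insert 249: h=9, bucket 9 empty -> new chain.
Insert 38: h=2, bucket 2 empty -> new chain.
Insert 986: h=2, bucket 2 nonempty -> append to chain.
Insert 719: h=11, bucket 11 empty -> new chain.
Insert 602: h=2, bucket 2 nonempty -> append to chain.
Final buckets:
0: ∅
1: ∅
2: 38 -> 986 -> 602
3: ∅
4: ∅
5: ∅
6: 882
7: ∅
8: 896
9: 249
10: ∅
11: 719

3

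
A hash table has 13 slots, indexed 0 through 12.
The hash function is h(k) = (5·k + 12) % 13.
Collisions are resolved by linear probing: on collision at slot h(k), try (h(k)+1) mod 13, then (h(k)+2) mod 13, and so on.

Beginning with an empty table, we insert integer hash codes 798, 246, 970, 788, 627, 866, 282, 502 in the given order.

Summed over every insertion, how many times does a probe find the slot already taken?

9

Insert 798: h=11, slot 11 empty -> index 11.
Insert 246: h=7, slot 7 empty -> index 7.
Insert 970: h=0, slot 0 empty -> index 0.
Insert 788: h=0, slot 0 occupied -> index 1.
Insert 627: h=1, slot 1 occupied -> index 2.
Insert 866: h=0, slots 0,1,2 occupied -> index 3.
Insert 282: h=5, slot 5 empty -> index 5.
Insert 502: h=0, slots 0,1,2,3 occupied -> index 4.
Table: [970, 788, 627, 866, 502, 282, —, 246, —, —, —, 798, —]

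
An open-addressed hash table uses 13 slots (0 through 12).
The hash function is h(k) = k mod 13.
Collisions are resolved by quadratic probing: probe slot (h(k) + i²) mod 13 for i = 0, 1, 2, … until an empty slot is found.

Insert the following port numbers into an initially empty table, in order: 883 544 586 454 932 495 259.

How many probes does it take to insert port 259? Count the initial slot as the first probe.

883 hashes to 12; slot 12 is free -> place at 12.
544 hashes to 11; slot 11 is free -> place at 11.
586 hashes to 1; slot 1 is free -> place at 1.
454 hashes to 12; 12 taken -> place at 0.
932 hashes to 9; slot 9 is free -> place at 9.
495 hashes to 1; 1 taken -> place at 2.
259 hashes to 12; 12,0 taken -> place at 3.
Table: [454, 586, 495, 259, ∅, ∅, ∅, ∅, ∅, 932, ∅, 544, 883]

3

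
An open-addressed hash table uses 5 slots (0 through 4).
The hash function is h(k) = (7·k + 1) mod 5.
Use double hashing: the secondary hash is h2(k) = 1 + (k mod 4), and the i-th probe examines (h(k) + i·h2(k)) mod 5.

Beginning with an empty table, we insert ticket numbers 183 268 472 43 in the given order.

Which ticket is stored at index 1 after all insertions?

43

Insert 183: h=2, slot 2 empty => index 2.
Insert 268: h=2, h2=1, slot 2 occupied => index 3.
Insert 472: h=0, slot 0 empty => index 0.
Insert 43: h=2, h2=4, slot 2 occupied => index 1.
Table: [472, 43, 183, 268, -]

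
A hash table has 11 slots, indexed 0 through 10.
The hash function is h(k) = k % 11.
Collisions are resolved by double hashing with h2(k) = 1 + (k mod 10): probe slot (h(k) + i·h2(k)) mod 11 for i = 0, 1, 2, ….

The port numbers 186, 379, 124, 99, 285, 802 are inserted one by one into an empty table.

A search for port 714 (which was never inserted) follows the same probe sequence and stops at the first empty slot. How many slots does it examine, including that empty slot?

2

186 hashes to 10; slot 10 is free -> place at 10.
379 hashes to 5; slot 5 is free -> place at 5.
124 hashes to 3; slot 3 is free -> place at 3.
99 hashes to 0; slot 0 is free -> place at 0.
285 hashes to 10, h2=6; 10,5,0 taken -> place at 6.
802 hashes to 10, h2=3; 10 taken -> place at 2.
Table: [99, ∅, 802, 124, ∅, 379, 285, ∅, ∅, ∅, 186]
Lookup 714: h=10, h2=5, probe 10,4 → slot 4 empty, not found.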